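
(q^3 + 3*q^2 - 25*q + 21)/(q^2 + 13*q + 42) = (q^2 - 4*q + 3)/(q + 6)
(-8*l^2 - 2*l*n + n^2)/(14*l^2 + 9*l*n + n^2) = (-4*l + n)/(7*l + n)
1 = 1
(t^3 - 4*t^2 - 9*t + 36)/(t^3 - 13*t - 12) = (t - 3)/(t + 1)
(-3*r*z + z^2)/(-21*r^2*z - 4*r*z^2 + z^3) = (3*r - z)/(21*r^2 + 4*r*z - z^2)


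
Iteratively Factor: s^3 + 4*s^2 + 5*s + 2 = (s + 1)*(s^2 + 3*s + 2) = (s + 1)*(s + 2)*(s + 1)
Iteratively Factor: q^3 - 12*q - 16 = (q + 2)*(q^2 - 2*q - 8) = (q - 4)*(q + 2)*(q + 2)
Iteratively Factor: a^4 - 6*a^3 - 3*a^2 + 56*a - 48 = (a - 1)*(a^3 - 5*a^2 - 8*a + 48) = (a - 4)*(a - 1)*(a^2 - a - 12) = (a - 4)*(a - 1)*(a + 3)*(a - 4)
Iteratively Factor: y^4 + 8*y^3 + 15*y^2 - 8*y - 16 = (y + 1)*(y^3 + 7*y^2 + 8*y - 16) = (y + 1)*(y + 4)*(y^2 + 3*y - 4) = (y - 1)*(y + 1)*(y + 4)*(y + 4)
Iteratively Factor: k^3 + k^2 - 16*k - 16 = (k + 4)*(k^2 - 3*k - 4) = (k - 4)*(k + 4)*(k + 1)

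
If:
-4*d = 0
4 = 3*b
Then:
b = 4/3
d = 0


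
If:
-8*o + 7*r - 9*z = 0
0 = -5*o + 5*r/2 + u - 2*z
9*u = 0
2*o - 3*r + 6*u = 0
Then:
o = 0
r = 0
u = 0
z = 0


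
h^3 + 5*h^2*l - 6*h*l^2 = h*(h - l)*(h + 6*l)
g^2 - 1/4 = (g - 1/2)*(g + 1/2)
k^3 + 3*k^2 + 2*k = k*(k + 1)*(k + 2)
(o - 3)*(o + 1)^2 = o^3 - o^2 - 5*o - 3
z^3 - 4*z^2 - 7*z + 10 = (z - 5)*(z - 1)*(z + 2)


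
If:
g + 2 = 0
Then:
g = -2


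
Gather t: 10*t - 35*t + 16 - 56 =-25*t - 40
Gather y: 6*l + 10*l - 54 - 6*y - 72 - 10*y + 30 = 16*l - 16*y - 96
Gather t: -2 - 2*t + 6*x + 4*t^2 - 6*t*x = 4*t^2 + t*(-6*x - 2) + 6*x - 2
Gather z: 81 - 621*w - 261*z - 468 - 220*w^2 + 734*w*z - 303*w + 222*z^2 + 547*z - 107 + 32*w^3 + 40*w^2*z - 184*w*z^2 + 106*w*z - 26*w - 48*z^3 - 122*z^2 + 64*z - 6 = 32*w^3 - 220*w^2 - 950*w - 48*z^3 + z^2*(100 - 184*w) + z*(40*w^2 + 840*w + 350) - 500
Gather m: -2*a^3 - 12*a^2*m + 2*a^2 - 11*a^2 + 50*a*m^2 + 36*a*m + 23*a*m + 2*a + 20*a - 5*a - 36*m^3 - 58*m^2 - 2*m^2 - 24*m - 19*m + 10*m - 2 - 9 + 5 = -2*a^3 - 9*a^2 + 17*a - 36*m^3 + m^2*(50*a - 60) + m*(-12*a^2 + 59*a - 33) - 6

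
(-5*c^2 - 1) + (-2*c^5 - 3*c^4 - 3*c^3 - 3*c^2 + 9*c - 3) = -2*c^5 - 3*c^4 - 3*c^3 - 8*c^2 + 9*c - 4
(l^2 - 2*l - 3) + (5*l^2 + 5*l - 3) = 6*l^2 + 3*l - 6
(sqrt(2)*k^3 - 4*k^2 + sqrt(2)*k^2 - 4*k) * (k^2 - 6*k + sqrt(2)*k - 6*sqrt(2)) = sqrt(2)*k^5 - 5*sqrt(2)*k^4 - 2*k^4 - 10*sqrt(2)*k^3 + 10*k^3 + 12*k^2 + 20*sqrt(2)*k^2 + 24*sqrt(2)*k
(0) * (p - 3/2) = 0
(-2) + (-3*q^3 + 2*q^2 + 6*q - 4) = -3*q^3 + 2*q^2 + 6*q - 6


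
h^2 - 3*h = h*(h - 3)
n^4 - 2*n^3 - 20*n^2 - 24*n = n*(n - 6)*(n + 2)^2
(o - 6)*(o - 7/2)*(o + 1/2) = o^3 - 9*o^2 + 65*o/4 + 21/2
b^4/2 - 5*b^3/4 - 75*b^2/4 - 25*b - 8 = (b/2 + 1/2)*(b - 8)*(b + 1/2)*(b + 4)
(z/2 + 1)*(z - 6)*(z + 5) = z^3/2 + z^2/2 - 16*z - 30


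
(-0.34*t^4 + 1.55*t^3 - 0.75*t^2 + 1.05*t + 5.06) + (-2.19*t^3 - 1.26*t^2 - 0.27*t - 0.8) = -0.34*t^4 - 0.64*t^3 - 2.01*t^2 + 0.78*t + 4.26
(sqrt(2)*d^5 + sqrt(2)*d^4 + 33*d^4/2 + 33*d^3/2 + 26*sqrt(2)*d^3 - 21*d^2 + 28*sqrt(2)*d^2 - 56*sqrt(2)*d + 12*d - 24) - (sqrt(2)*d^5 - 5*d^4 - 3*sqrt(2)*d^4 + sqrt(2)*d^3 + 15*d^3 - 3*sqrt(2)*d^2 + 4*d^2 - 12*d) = 4*sqrt(2)*d^4 + 43*d^4/2 + 3*d^3/2 + 25*sqrt(2)*d^3 - 25*d^2 + 31*sqrt(2)*d^2 - 56*sqrt(2)*d + 24*d - 24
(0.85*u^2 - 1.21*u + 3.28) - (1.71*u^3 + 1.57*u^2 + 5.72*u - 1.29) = -1.71*u^3 - 0.72*u^2 - 6.93*u + 4.57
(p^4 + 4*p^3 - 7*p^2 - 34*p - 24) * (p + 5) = p^5 + 9*p^4 + 13*p^3 - 69*p^2 - 194*p - 120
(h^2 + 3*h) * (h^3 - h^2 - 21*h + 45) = h^5 + 2*h^4 - 24*h^3 - 18*h^2 + 135*h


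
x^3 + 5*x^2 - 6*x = x*(x - 1)*(x + 6)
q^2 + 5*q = q*(q + 5)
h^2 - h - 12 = (h - 4)*(h + 3)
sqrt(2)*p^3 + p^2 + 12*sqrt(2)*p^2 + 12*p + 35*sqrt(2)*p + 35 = (p + 5)*(p + 7)*(sqrt(2)*p + 1)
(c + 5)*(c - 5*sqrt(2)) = c^2 - 5*sqrt(2)*c + 5*c - 25*sqrt(2)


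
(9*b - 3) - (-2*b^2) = 2*b^2 + 9*b - 3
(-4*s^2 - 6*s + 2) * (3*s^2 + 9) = -12*s^4 - 18*s^3 - 30*s^2 - 54*s + 18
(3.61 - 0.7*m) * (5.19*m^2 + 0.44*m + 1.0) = -3.633*m^3 + 18.4279*m^2 + 0.8884*m + 3.61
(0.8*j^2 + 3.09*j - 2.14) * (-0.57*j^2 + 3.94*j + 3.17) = -0.456*j^4 + 1.3907*j^3 + 15.9304*j^2 + 1.3637*j - 6.7838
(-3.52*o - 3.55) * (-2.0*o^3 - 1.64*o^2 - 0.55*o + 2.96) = 7.04*o^4 + 12.8728*o^3 + 7.758*o^2 - 8.4667*o - 10.508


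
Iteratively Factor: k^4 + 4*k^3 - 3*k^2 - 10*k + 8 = (k - 1)*(k^3 + 5*k^2 + 2*k - 8) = (k - 1)*(k + 4)*(k^2 + k - 2) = (k - 1)*(k + 2)*(k + 4)*(k - 1)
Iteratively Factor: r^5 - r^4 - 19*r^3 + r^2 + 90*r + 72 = (r + 2)*(r^4 - 3*r^3 - 13*r^2 + 27*r + 36) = (r + 2)*(r + 3)*(r^3 - 6*r^2 + 5*r + 12) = (r - 4)*(r + 2)*(r + 3)*(r^2 - 2*r - 3) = (r - 4)*(r + 1)*(r + 2)*(r + 3)*(r - 3)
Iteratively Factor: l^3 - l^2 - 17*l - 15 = (l + 1)*(l^2 - 2*l - 15) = (l - 5)*(l + 1)*(l + 3)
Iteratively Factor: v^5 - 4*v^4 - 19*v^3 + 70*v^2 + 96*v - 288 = (v - 2)*(v^4 - 2*v^3 - 23*v^2 + 24*v + 144) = (v - 4)*(v - 2)*(v^3 + 2*v^2 - 15*v - 36) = (v - 4)*(v - 2)*(v + 3)*(v^2 - v - 12) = (v - 4)^2*(v - 2)*(v + 3)*(v + 3)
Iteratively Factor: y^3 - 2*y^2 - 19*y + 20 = (y + 4)*(y^2 - 6*y + 5) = (y - 5)*(y + 4)*(y - 1)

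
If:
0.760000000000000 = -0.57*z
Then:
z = -1.33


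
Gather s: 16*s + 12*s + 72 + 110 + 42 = 28*s + 224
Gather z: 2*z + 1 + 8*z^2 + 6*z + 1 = 8*z^2 + 8*z + 2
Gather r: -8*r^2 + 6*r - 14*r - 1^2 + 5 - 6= -8*r^2 - 8*r - 2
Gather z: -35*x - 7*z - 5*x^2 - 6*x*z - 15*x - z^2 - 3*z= -5*x^2 - 50*x - z^2 + z*(-6*x - 10)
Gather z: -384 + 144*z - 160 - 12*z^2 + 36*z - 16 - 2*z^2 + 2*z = -14*z^2 + 182*z - 560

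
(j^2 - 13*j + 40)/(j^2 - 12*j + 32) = (j - 5)/(j - 4)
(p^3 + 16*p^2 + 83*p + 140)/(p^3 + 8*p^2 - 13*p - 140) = (p + 4)/(p - 4)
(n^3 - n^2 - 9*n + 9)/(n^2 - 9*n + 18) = (n^2 + 2*n - 3)/(n - 6)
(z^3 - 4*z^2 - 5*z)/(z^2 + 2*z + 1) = z*(z - 5)/(z + 1)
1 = 1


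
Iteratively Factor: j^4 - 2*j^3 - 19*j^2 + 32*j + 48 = (j - 3)*(j^3 + j^2 - 16*j - 16) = (j - 3)*(j + 1)*(j^2 - 16) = (j - 3)*(j + 1)*(j + 4)*(j - 4)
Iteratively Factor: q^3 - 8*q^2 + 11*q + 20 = (q - 5)*(q^2 - 3*q - 4) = (q - 5)*(q - 4)*(q + 1)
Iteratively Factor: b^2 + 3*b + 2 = (b + 2)*(b + 1)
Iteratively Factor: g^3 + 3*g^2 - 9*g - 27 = (g + 3)*(g^2 - 9) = (g - 3)*(g + 3)*(g + 3)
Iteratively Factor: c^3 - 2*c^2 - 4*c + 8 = (c - 2)*(c^2 - 4) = (c - 2)*(c + 2)*(c - 2)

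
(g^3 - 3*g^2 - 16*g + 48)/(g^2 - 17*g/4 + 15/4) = 4*(g^2 - 16)/(4*g - 5)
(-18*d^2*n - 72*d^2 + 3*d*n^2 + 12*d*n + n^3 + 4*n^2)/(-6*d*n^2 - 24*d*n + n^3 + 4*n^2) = (18*d^2 - 3*d*n - n^2)/(n*(6*d - n))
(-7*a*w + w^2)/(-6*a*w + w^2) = (7*a - w)/(6*a - w)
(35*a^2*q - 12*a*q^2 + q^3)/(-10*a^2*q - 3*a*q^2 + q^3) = (-7*a + q)/(2*a + q)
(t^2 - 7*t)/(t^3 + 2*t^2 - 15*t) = (t - 7)/(t^2 + 2*t - 15)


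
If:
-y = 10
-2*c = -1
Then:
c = 1/2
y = -10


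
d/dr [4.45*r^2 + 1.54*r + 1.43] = 8.9*r + 1.54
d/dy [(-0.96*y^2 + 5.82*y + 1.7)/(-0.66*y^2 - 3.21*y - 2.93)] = (6.9228*y^2 + 7.8696*y - 11.5956)/(0.4356*y^4 + 4.2372*y^3 + 14.1717*y^2 + 18.8106*y + 8.5849)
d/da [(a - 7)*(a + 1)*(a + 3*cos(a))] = -(a - 7)*(a + 1)*(3*sin(a) - 1) + (a - 7)*(a + 3*cos(a)) + (a + 1)*(a + 3*cos(a))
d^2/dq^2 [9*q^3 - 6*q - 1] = 54*q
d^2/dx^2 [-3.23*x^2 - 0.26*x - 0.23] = -6.46000000000000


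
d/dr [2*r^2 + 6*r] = 4*r + 6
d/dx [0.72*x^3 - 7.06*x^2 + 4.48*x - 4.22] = 2.16*x^2 - 14.12*x + 4.48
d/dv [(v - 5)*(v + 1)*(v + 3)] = 3*v^2 - 2*v - 17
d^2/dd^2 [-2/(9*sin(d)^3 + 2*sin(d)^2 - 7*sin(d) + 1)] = 2*((sin(d) + 81*sin(3*d) + 16*cos(2*d))*(9*sin(d)^3 + 2*sin(d)^2 - 7*sin(d) + 1)/4 - 2*(27*sin(d)^2 + 4*sin(d) - 7)^2*cos(d)^2)/(9*sin(d)^3 + 2*sin(d)^2 - 7*sin(d) + 1)^3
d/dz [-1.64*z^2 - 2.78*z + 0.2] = -3.28*z - 2.78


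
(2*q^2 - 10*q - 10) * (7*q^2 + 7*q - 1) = 14*q^4 - 56*q^3 - 142*q^2 - 60*q + 10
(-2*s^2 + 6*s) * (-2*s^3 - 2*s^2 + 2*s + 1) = 4*s^5 - 8*s^4 - 16*s^3 + 10*s^2 + 6*s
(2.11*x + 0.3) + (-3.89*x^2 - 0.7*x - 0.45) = -3.89*x^2 + 1.41*x - 0.15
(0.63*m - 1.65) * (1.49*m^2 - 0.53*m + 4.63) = 0.9387*m^3 - 2.7924*m^2 + 3.7914*m - 7.6395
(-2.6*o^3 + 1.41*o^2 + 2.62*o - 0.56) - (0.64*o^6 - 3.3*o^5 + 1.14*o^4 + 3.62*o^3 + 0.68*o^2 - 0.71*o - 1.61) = -0.64*o^6 + 3.3*o^5 - 1.14*o^4 - 6.22*o^3 + 0.73*o^2 + 3.33*o + 1.05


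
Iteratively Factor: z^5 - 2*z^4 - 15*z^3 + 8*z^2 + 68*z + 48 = (z + 2)*(z^4 - 4*z^3 - 7*z^2 + 22*z + 24) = (z + 1)*(z + 2)*(z^3 - 5*z^2 - 2*z + 24) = (z - 4)*(z + 1)*(z + 2)*(z^2 - z - 6) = (z - 4)*(z - 3)*(z + 1)*(z + 2)*(z + 2)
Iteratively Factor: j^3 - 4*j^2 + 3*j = (j - 3)*(j^2 - j) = j*(j - 3)*(j - 1)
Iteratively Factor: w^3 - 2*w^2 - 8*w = (w)*(w^2 - 2*w - 8) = w*(w - 4)*(w + 2)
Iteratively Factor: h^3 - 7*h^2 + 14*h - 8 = (h - 2)*(h^2 - 5*h + 4) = (h - 2)*(h - 1)*(h - 4)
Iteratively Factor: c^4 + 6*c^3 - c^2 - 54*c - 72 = (c + 2)*(c^3 + 4*c^2 - 9*c - 36) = (c - 3)*(c + 2)*(c^2 + 7*c + 12) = (c - 3)*(c + 2)*(c + 4)*(c + 3)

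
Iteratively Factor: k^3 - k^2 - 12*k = (k - 4)*(k^2 + 3*k) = (k - 4)*(k + 3)*(k)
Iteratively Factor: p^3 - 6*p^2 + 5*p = (p)*(p^2 - 6*p + 5) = p*(p - 1)*(p - 5)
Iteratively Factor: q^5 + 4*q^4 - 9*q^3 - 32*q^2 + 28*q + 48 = (q + 1)*(q^4 + 3*q^3 - 12*q^2 - 20*q + 48) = (q + 1)*(q + 4)*(q^3 - q^2 - 8*q + 12) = (q - 2)*(q + 1)*(q + 4)*(q^2 + q - 6) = (q - 2)^2*(q + 1)*(q + 4)*(q + 3)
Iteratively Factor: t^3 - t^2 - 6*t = (t)*(t^2 - t - 6) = t*(t - 3)*(t + 2)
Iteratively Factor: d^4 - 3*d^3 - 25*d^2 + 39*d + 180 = (d - 5)*(d^3 + 2*d^2 - 15*d - 36) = (d - 5)*(d + 3)*(d^2 - d - 12) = (d - 5)*(d - 4)*(d + 3)*(d + 3)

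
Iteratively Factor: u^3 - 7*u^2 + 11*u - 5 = (u - 1)*(u^2 - 6*u + 5) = (u - 5)*(u - 1)*(u - 1)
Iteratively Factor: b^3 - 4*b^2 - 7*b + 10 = (b - 5)*(b^2 + b - 2) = (b - 5)*(b - 1)*(b + 2)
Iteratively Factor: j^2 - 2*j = (j - 2)*(j)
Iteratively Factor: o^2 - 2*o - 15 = (o + 3)*(o - 5)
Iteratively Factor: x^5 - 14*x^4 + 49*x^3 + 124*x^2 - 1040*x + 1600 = (x - 5)*(x^4 - 9*x^3 + 4*x^2 + 144*x - 320) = (x - 5)*(x + 4)*(x^3 - 13*x^2 + 56*x - 80) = (x - 5)^2*(x + 4)*(x^2 - 8*x + 16) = (x - 5)^2*(x - 4)*(x + 4)*(x - 4)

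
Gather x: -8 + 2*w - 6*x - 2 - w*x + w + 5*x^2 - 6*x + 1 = 3*w + 5*x^2 + x*(-w - 12) - 9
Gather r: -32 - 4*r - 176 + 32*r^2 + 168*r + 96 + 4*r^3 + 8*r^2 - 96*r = 4*r^3 + 40*r^2 + 68*r - 112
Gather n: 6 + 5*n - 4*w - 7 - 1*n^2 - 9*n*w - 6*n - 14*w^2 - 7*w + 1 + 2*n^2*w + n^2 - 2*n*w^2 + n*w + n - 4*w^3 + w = 2*n^2*w + n*(-2*w^2 - 8*w) - 4*w^3 - 14*w^2 - 10*w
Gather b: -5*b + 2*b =-3*b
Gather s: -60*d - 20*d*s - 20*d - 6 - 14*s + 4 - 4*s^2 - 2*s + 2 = -80*d - 4*s^2 + s*(-20*d - 16)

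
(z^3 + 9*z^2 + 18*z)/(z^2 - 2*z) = (z^2 + 9*z + 18)/(z - 2)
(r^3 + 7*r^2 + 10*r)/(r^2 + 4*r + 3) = r*(r^2 + 7*r + 10)/(r^2 + 4*r + 3)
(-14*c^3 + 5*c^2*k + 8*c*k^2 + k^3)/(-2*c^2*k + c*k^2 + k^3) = (7*c + k)/k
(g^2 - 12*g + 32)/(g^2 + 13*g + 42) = (g^2 - 12*g + 32)/(g^2 + 13*g + 42)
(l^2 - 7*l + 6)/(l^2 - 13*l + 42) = (l - 1)/(l - 7)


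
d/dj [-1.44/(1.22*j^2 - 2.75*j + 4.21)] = (3.5136*j - 3.96)/(1.22*j^2 - 2.75*j + 4.21)^2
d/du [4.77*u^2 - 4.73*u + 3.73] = 9.54*u - 4.73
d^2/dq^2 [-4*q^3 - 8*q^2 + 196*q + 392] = -24*q - 16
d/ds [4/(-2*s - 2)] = 2/(s + 1)^2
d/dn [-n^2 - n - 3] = -2*n - 1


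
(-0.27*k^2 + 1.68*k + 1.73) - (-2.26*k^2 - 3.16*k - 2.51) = 1.99*k^2 + 4.84*k + 4.24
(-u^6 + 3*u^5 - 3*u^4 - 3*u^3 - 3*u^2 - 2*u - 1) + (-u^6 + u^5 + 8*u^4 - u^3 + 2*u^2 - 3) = -2*u^6 + 4*u^5 + 5*u^4 - 4*u^3 - u^2 - 2*u - 4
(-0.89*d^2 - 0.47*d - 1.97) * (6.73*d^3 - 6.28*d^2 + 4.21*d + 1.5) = -5.9897*d^5 + 2.4261*d^4 - 14.0534*d^3 + 9.0579*d^2 - 8.9987*d - 2.955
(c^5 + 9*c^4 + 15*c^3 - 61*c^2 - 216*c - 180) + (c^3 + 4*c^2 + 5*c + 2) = c^5 + 9*c^4 + 16*c^3 - 57*c^2 - 211*c - 178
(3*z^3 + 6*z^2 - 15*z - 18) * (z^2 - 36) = 3*z^5 + 6*z^4 - 123*z^3 - 234*z^2 + 540*z + 648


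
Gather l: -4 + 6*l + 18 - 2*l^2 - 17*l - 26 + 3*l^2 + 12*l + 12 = l^2 + l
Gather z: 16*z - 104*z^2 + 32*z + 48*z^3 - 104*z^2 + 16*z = 48*z^3 - 208*z^2 + 64*z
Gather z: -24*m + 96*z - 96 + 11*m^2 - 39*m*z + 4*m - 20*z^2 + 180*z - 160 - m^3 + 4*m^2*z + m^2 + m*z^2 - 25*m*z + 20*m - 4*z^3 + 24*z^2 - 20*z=-m^3 + 12*m^2 - 4*z^3 + z^2*(m + 4) + z*(4*m^2 - 64*m + 256) - 256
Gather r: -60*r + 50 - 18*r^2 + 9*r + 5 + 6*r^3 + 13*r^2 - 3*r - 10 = 6*r^3 - 5*r^2 - 54*r + 45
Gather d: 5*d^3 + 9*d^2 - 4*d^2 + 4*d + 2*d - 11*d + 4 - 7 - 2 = 5*d^3 + 5*d^2 - 5*d - 5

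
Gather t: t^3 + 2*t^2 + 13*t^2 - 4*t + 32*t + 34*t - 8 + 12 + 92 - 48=t^3 + 15*t^2 + 62*t + 48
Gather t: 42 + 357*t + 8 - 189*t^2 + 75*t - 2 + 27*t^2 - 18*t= -162*t^2 + 414*t + 48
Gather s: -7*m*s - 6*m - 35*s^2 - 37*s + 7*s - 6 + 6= -6*m - 35*s^2 + s*(-7*m - 30)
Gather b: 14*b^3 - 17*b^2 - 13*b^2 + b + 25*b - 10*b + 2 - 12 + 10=14*b^3 - 30*b^2 + 16*b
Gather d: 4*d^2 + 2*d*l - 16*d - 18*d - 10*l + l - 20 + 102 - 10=4*d^2 + d*(2*l - 34) - 9*l + 72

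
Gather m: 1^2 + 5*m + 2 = 5*m + 3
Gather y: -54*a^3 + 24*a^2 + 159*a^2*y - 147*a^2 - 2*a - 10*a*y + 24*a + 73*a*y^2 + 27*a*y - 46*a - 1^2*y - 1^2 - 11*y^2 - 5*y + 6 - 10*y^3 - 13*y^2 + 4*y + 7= -54*a^3 - 123*a^2 - 24*a - 10*y^3 + y^2*(73*a - 24) + y*(159*a^2 + 17*a - 2) + 12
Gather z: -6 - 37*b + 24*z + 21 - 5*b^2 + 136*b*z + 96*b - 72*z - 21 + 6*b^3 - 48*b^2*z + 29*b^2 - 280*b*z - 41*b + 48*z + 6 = 6*b^3 + 24*b^2 + 18*b + z*(-48*b^2 - 144*b)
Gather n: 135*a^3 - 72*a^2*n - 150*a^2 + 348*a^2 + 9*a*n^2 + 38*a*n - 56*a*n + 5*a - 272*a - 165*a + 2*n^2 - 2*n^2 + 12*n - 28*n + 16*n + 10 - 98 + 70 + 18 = 135*a^3 + 198*a^2 + 9*a*n^2 - 432*a + n*(-72*a^2 - 18*a)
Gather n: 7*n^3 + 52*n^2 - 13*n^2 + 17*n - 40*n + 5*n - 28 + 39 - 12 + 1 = 7*n^3 + 39*n^2 - 18*n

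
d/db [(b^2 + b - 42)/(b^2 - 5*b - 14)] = 2*(-3*b^2 + 28*b - 112)/(b^4 - 10*b^3 - 3*b^2 + 140*b + 196)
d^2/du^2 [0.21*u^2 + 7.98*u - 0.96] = 0.420000000000000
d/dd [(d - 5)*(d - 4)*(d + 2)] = 3*d^2 - 14*d + 2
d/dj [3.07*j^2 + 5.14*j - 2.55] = 6.14*j + 5.14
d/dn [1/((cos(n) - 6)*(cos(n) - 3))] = (2*cos(n) - 9)*sin(n)/((cos(n) - 6)^2*(cos(n) - 3)^2)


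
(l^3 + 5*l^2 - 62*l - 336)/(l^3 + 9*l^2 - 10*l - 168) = (l - 8)/(l - 4)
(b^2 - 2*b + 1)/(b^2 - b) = (b - 1)/b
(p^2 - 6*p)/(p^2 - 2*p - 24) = p/(p + 4)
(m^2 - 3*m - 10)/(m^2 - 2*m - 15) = (m + 2)/(m + 3)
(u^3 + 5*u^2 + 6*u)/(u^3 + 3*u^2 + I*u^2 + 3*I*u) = (u + 2)/(u + I)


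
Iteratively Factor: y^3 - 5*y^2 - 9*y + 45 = (y + 3)*(y^2 - 8*y + 15) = (y - 5)*(y + 3)*(y - 3)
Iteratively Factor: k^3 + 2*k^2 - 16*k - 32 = (k - 4)*(k^2 + 6*k + 8) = (k - 4)*(k + 4)*(k + 2)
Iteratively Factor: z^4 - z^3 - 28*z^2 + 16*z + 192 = (z + 3)*(z^3 - 4*z^2 - 16*z + 64) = (z + 3)*(z + 4)*(z^2 - 8*z + 16) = (z - 4)*(z + 3)*(z + 4)*(z - 4)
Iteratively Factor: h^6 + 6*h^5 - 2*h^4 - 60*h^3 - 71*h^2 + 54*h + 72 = (h + 4)*(h^5 + 2*h^4 - 10*h^3 - 20*h^2 + 9*h + 18) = (h + 3)*(h + 4)*(h^4 - h^3 - 7*h^2 + h + 6) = (h + 2)*(h + 3)*(h + 4)*(h^3 - 3*h^2 - h + 3) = (h + 1)*(h + 2)*(h + 3)*(h + 4)*(h^2 - 4*h + 3) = (h - 1)*(h + 1)*(h + 2)*(h + 3)*(h + 4)*(h - 3)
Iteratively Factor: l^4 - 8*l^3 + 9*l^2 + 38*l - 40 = (l - 5)*(l^3 - 3*l^2 - 6*l + 8) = (l - 5)*(l + 2)*(l^2 - 5*l + 4) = (l - 5)*(l - 4)*(l + 2)*(l - 1)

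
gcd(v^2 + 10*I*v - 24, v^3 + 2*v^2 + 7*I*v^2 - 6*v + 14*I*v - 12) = v + 6*I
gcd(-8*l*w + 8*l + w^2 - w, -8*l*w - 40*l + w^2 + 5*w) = -8*l + w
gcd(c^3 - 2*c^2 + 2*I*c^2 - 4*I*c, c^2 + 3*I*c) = c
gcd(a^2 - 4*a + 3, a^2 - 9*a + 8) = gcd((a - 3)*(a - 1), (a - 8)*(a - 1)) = a - 1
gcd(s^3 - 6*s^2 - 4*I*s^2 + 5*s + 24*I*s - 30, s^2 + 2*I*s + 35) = s - 5*I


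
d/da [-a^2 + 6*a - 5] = 6 - 2*a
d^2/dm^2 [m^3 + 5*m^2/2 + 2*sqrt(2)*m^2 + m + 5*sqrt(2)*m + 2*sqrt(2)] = 6*m + 5 + 4*sqrt(2)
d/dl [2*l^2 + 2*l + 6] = 4*l + 2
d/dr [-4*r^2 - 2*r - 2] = -8*r - 2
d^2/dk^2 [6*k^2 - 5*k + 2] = 12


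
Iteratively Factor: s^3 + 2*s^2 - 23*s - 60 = (s + 4)*(s^2 - 2*s - 15) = (s - 5)*(s + 4)*(s + 3)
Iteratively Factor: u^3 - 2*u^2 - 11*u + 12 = (u - 1)*(u^2 - u - 12) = (u - 4)*(u - 1)*(u + 3)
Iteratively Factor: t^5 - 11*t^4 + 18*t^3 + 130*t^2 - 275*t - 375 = (t - 5)*(t^4 - 6*t^3 - 12*t^2 + 70*t + 75) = (t - 5)*(t + 1)*(t^3 - 7*t^2 - 5*t + 75) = (t - 5)*(t + 1)*(t + 3)*(t^2 - 10*t + 25) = (t - 5)^2*(t + 1)*(t + 3)*(t - 5)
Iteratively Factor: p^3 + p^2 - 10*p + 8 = (p + 4)*(p^2 - 3*p + 2) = (p - 2)*(p + 4)*(p - 1)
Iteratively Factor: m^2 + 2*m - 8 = (m + 4)*(m - 2)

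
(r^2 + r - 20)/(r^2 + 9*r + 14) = (r^2 + r - 20)/(r^2 + 9*r + 14)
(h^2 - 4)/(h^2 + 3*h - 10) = (h + 2)/(h + 5)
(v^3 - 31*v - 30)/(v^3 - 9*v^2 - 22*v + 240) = (v + 1)/(v - 8)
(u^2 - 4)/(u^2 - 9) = (u^2 - 4)/(u^2 - 9)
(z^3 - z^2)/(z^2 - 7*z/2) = 2*z*(z - 1)/(2*z - 7)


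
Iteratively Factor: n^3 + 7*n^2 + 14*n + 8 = (n + 1)*(n^2 + 6*n + 8) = (n + 1)*(n + 4)*(n + 2)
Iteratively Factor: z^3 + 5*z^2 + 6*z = (z + 3)*(z^2 + 2*z) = z*(z + 3)*(z + 2)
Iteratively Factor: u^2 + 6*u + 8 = (u + 4)*(u + 2)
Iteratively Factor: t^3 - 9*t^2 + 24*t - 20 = (t - 2)*(t^2 - 7*t + 10) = (t - 2)^2*(t - 5)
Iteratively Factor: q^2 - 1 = (q + 1)*(q - 1)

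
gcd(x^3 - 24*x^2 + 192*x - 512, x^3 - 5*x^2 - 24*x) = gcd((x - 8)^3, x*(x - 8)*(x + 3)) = x - 8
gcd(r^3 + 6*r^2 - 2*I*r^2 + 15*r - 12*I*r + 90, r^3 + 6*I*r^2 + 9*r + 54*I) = r + 3*I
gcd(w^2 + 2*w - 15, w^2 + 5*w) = w + 5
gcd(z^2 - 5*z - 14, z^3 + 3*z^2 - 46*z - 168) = z - 7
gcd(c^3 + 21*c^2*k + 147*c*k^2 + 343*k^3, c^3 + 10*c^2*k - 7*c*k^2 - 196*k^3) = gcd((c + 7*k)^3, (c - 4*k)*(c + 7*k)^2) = c^2 + 14*c*k + 49*k^2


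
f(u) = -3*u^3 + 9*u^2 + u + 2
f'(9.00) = -566.00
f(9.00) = -1447.00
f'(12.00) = -1079.00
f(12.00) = -3874.00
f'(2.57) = -12.18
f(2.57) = 13.09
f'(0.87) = 9.85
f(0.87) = 7.71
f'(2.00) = 1.00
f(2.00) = 16.00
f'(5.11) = -142.03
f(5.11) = -158.18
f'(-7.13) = -584.87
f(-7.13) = 1539.80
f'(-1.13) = -30.83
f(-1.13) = 16.69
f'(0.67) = 9.02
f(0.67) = 5.81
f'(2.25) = -4.06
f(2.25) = 15.64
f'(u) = -9*u^2 + 18*u + 1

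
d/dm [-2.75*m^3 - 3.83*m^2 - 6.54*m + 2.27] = -8.25*m^2 - 7.66*m - 6.54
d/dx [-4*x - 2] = -4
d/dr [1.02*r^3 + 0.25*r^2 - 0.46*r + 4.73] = 3.06*r^2 + 0.5*r - 0.46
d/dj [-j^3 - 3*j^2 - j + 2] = -3*j^2 - 6*j - 1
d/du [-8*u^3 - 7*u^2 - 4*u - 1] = -24*u^2 - 14*u - 4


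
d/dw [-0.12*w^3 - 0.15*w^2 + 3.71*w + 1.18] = -0.36*w^2 - 0.3*w + 3.71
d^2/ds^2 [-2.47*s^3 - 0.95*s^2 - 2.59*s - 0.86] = -14.82*s - 1.9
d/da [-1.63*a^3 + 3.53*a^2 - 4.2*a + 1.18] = -4.89*a^2 + 7.06*a - 4.2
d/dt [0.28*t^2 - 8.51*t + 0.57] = 0.56*t - 8.51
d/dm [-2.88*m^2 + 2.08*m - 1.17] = 2.08 - 5.76*m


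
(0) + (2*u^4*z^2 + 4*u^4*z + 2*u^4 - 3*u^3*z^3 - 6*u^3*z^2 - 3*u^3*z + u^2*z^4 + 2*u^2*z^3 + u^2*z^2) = 2*u^4*z^2 + 4*u^4*z + 2*u^4 - 3*u^3*z^3 - 6*u^3*z^2 - 3*u^3*z + u^2*z^4 + 2*u^2*z^3 + u^2*z^2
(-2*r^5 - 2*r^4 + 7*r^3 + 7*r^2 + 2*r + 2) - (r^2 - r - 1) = -2*r^5 - 2*r^4 + 7*r^3 + 6*r^2 + 3*r + 3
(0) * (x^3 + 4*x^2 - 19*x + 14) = 0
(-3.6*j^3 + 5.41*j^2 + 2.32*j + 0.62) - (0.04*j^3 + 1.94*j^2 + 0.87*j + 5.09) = -3.64*j^3 + 3.47*j^2 + 1.45*j - 4.47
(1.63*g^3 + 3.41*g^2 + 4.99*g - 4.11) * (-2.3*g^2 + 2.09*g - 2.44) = -3.749*g^5 - 4.4363*g^4 - 8.3273*g^3 + 11.5617*g^2 - 20.7655*g + 10.0284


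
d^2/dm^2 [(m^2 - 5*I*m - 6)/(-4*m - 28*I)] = 45/(m^3 + 21*I*m^2 - 147*m - 343*I)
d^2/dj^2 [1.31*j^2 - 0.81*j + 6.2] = 2.62000000000000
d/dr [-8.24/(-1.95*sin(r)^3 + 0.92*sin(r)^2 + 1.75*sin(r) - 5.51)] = (-48.204*sin(r)^2 + 15.1616*sin(r) + 14.42)*cos(r)/(1.95*sin(r)^3 - 0.92*sin(r)^2 - 1.75*sin(r) + 5.51)^2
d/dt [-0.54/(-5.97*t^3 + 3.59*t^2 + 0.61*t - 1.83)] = (-9.6714*t^2 + 3.8772*t + 0.3294)/(5.97*t^3 - 3.59*t^2 - 0.61*t + 1.83)^2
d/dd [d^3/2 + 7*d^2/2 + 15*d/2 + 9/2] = 3*d^2/2 + 7*d + 15/2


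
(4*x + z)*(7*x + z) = 28*x^2 + 11*x*z + z^2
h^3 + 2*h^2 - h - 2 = (h - 1)*(h + 1)*(h + 2)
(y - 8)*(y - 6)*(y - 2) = y^3 - 16*y^2 + 76*y - 96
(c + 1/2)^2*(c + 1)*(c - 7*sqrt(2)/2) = c^4 - 7*sqrt(2)*c^3/2 + 2*c^3 - 7*sqrt(2)*c^2 + 5*c^2/4 - 35*sqrt(2)*c/8 + c/4 - 7*sqrt(2)/8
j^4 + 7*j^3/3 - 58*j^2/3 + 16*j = j*(j - 8/3)*(j - 1)*(j + 6)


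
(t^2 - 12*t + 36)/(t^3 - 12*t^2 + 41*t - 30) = (t - 6)/(t^2 - 6*t + 5)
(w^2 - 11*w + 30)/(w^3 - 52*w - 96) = (-w^2 + 11*w - 30)/(-w^3 + 52*w + 96)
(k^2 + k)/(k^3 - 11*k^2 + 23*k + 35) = k/(k^2 - 12*k + 35)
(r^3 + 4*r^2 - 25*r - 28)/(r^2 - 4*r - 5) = (r^2 + 3*r - 28)/(r - 5)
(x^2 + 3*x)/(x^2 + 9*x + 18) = x/(x + 6)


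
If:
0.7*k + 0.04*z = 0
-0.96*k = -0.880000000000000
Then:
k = 0.92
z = -16.04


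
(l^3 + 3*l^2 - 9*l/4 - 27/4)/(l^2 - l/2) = (4*l^3 + 12*l^2 - 9*l - 27)/(2*l*(2*l - 1))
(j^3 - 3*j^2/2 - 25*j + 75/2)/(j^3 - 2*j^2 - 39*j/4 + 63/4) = 2*(j^2 - 25)/(2*j^2 - j - 21)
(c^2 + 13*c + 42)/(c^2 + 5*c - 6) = (c + 7)/(c - 1)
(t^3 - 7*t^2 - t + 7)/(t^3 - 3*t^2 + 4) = (t^2 - 8*t + 7)/(t^2 - 4*t + 4)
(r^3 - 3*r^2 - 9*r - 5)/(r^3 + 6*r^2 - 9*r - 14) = (r^2 - 4*r - 5)/(r^2 + 5*r - 14)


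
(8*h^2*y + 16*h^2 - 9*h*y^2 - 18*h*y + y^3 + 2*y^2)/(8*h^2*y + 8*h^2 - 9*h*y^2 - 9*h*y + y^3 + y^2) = (y + 2)/(y + 1)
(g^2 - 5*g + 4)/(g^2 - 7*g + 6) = (g - 4)/(g - 6)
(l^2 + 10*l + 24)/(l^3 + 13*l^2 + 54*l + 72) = 1/(l + 3)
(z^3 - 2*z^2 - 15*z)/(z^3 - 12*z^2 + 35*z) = (z + 3)/(z - 7)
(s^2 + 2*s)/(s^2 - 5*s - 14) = s/(s - 7)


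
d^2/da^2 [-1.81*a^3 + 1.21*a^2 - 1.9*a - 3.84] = 2.42 - 10.86*a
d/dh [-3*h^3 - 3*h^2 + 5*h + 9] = -9*h^2 - 6*h + 5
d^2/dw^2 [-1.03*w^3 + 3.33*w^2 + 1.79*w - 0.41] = 6.66 - 6.18*w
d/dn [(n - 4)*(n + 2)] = 2*n - 2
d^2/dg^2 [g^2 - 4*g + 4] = 2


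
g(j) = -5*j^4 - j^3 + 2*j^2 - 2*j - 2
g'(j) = -20*j^3 - 3*j^2 + 4*j - 2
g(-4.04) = -1227.31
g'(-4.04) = 1251.66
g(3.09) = -474.42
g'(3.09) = -608.36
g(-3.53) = -702.40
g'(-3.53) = 826.24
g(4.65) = -2406.26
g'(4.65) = -2059.16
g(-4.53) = -1964.48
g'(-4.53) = 1777.51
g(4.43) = -1984.23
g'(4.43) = -1781.92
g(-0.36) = -1.06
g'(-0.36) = -2.90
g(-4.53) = -1964.48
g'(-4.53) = 1777.51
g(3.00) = -422.00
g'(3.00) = -557.00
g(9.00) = -33392.00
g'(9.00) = -14789.00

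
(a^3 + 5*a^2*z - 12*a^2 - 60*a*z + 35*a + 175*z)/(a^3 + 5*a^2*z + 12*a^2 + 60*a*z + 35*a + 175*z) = (a^2 - 12*a + 35)/(a^2 + 12*a + 35)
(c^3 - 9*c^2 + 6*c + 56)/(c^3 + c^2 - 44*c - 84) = (c - 4)/(c + 6)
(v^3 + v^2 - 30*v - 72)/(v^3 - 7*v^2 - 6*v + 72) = (v + 4)/(v - 4)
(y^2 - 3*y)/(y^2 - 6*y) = (y - 3)/(y - 6)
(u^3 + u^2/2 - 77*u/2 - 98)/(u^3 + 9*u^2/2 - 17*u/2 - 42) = (u - 7)/(u - 3)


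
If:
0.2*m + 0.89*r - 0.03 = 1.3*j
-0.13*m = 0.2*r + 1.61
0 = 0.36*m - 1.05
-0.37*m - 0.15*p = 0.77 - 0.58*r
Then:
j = -6.38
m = 2.92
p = -50.78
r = -9.95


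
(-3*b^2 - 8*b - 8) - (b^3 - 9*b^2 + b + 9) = -b^3 + 6*b^2 - 9*b - 17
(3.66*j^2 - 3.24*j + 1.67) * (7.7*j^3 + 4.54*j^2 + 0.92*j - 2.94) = 28.182*j^5 - 8.3316*j^4 + 1.5166*j^3 - 6.1594*j^2 + 11.062*j - 4.9098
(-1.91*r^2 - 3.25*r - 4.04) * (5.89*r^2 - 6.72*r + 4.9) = -11.2499*r^4 - 6.3073*r^3 - 11.3146*r^2 + 11.2238*r - 19.796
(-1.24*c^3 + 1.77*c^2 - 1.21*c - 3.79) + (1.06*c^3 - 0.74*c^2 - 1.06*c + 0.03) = -0.18*c^3 + 1.03*c^2 - 2.27*c - 3.76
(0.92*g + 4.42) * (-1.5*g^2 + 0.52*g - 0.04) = -1.38*g^3 - 6.1516*g^2 + 2.2616*g - 0.1768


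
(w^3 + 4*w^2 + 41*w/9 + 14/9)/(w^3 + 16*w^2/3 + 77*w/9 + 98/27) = 3*(w + 1)/(3*w + 7)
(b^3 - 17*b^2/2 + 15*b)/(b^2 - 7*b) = (b^2 - 17*b/2 + 15)/(b - 7)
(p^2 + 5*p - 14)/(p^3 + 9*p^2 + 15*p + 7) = (p - 2)/(p^2 + 2*p + 1)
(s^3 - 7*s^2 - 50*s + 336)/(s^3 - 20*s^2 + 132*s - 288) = (s + 7)/(s - 6)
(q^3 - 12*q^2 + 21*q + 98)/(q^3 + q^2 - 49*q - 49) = (q^2 - 5*q - 14)/(q^2 + 8*q + 7)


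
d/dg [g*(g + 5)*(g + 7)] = 3*g^2 + 24*g + 35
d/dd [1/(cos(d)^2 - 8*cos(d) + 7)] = 2*(cos(d) - 4)*sin(d)/(cos(d)^2 - 8*cos(d) + 7)^2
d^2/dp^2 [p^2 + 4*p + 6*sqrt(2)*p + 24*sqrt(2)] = 2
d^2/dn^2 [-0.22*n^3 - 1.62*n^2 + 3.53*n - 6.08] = -1.32*n - 3.24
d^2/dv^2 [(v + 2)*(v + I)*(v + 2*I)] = 6*v + 4 + 6*I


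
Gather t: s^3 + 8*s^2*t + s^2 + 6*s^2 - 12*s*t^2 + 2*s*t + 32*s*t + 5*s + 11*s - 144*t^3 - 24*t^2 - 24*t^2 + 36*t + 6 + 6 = s^3 + 7*s^2 + 16*s - 144*t^3 + t^2*(-12*s - 48) + t*(8*s^2 + 34*s + 36) + 12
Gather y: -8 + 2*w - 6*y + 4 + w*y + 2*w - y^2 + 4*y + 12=4*w - y^2 + y*(w - 2) + 8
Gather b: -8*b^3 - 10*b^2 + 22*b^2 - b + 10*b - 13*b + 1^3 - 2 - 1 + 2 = -8*b^3 + 12*b^2 - 4*b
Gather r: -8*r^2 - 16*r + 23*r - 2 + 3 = -8*r^2 + 7*r + 1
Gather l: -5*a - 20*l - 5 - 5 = -5*a - 20*l - 10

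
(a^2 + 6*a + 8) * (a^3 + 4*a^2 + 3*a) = a^5 + 10*a^4 + 35*a^3 + 50*a^2 + 24*a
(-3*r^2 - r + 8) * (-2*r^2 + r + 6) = 6*r^4 - r^3 - 35*r^2 + 2*r + 48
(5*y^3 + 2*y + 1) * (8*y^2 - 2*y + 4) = 40*y^5 - 10*y^4 + 36*y^3 + 4*y^2 + 6*y + 4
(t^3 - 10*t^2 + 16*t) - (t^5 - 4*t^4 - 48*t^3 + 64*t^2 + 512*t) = -t^5 + 4*t^4 + 49*t^3 - 74*t^2 - 496*t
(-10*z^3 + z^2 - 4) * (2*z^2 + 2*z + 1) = -20*z^5 - 18*z^4 - 8*z^3 - 7*z^2 - 8*z - 4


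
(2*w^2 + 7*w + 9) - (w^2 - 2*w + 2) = w^2 + 9*w + 7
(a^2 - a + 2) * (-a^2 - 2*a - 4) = -a^4 - a^3 - 4*a^2 - 8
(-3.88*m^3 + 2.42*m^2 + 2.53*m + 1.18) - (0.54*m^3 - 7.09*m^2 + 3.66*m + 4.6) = -4.42*m^3 + 9.51*m^2 - 1.13*m - 3.42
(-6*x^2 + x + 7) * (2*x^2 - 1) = -12*x^4 + 2*x^3 + 20*x^2 - x - 7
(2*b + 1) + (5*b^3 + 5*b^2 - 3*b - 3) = 5*b^3 + 5*b^2 - b - 2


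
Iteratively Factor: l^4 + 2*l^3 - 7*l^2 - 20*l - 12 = (l + 2)*(l^3 - 7*l - 6) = (l - 3)*(l + 2)*(l^2 + 3*l + 2) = (l - 3)*(l + 1)*(l + 2)*(l + 2)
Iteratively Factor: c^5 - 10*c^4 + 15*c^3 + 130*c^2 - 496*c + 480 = (c - 3)*(c^4 - 7*c^3 - 6*c^2 + 112*c - 160) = (c - 4)*(c - 3)*(c^3 - 3*c^2 - 18*c + 40) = (c - 5)*(c - 4)*(c - 3)*(c^2 + 2*c - 8) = (c - 5)*(c - 4)*(c - 3)*(c - 2)*(c + 4)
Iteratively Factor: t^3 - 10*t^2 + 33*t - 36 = (t - 3)*(t^2 - 7*t + 12) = (t - 4)*(t - 3)*(t - 3)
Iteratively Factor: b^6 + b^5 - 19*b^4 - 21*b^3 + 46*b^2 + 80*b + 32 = (b + 1)*(b^5 - 19*b^3 - 2*b^2 + 48*b + 32) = (b - 2)*(b + 1)*(b^4 + 2*b^3 - 15*b^2 - 32*b - 16) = (b - 2)*(b + 1)^2*(b^3 + b^2 - 16*b - 16) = (b - 2)*(b + 1)^3*(b^2 - 16) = (b - 2)*(b + 1)^3*(b + 4)*(b - 4)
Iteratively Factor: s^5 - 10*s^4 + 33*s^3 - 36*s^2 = (s - 3)*(s^4 - 7*s^3 + 12*s^2) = (s - 3)^2*(s^3 - 4*s^2) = s*(s - 3)^2*(s^2 - 4*s) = s^2*(s - 3)^2*(s - 4)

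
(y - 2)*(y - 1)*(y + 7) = y^3 + 4*y^2 - 19*y + 14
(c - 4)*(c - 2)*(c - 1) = c^3 - 7*c^2 + 14*c - 8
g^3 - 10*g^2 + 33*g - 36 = (g - 4)*(g - 3)^2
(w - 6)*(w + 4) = w^2 - 2*w - 24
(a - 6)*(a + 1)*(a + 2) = a^3 - 3*a^2 - 16*a - 12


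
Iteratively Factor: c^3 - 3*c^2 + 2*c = (c - 1)*(c^2 - 2*c) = (c - 2)*(c - 1)*(c)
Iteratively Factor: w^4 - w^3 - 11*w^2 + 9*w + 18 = (w - 3)*(w^3 + 2*w^2 - 5*w - 6) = (w - 3)*(w - 2)*(w^2 + 4*w + 3) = (w - 3)*(w - 2)*(w + 3)*(w + 1)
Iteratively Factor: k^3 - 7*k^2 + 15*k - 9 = (k - 1)*(k^2 - 6*k + 9) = (k - 3)*(k - 1)*(k - 3)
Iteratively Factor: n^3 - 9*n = (n)*(n^2 - 9) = n*(n + 3)*(n - 3)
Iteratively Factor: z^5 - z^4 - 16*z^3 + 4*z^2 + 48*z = (z - 2)*(z^4 + z^3 - 14*z^2 - 24*z) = (z - 2)*(z + 2)*(z^3 - z^2 - 12*z) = (z - 4)*(z - 2)*(z + 2)*(z^2 + 3*z) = z*(z - 4)*(z - 2)*(z + 2)*(z + 3)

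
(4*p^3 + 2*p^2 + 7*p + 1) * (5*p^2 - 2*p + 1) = 20*p^5 + 2*p^4 + 35*p^3 - 7*p^2 + 5*p + 1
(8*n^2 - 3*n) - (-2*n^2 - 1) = 10*n^2 - 3*n + 1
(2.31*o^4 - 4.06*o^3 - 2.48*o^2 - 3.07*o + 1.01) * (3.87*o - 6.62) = 8.9397*o^5 - 31.0044*o^4 + 17.2796*o^3 + 4.5367*o^2 + 24.2321*o - 6.6862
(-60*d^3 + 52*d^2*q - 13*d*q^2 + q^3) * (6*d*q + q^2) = -360*d^4*q + 252*d^3*q^2 - 26*d^2*q^3 - 7*d*q^4 + q^5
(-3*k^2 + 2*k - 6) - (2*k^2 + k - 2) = -5*k^2 + k - 4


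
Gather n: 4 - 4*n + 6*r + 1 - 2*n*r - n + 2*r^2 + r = n*(-2*r - 5) + 2*r^2 + 7*r + 5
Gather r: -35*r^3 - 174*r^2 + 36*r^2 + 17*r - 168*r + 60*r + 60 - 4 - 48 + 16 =-35*r^3 - 138*r^2 - 91*r + 24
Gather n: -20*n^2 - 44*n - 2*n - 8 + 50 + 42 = -20*n^2 - 46*n + 84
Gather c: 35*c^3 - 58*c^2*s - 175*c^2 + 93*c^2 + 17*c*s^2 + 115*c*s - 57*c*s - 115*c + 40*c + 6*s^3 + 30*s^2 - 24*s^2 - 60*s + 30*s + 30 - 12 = 35*c^3 + c^2*(-58*s - 82) + c*(17*s^2 + 58*s - 75) + 6*s^3 + 6*s^2 - 30*s + 18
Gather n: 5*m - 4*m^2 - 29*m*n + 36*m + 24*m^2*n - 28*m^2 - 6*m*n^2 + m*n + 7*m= -32*m^2 - 6*m*n^2 + 48*m + n*(24*m^2 - 28*m)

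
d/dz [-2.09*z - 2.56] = -2.09000000000000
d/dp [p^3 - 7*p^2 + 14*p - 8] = 3*p^2 - 14*p + 14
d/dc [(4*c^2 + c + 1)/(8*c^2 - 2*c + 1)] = (-16*c^2 - 8*c + 3)/(64*c^4 - 32*c^3 + 20*c^2 - 4*c + 1)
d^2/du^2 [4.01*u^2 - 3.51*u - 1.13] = 8.02000000000000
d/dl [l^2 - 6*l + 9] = 2*l - 6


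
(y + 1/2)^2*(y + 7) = y^3 + 8*y^2 + 29*y/4 + 7/4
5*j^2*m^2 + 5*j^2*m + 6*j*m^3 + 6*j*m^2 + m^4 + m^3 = m*(j + m)*(5*j + m)*(m + 1)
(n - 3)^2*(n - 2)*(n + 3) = n^4 - 5*n^3 - 3*n^2 + 45*n - 54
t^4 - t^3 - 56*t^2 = t^2*(t - 8)*(t + 7)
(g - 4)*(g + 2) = g^2 - 2*g - 8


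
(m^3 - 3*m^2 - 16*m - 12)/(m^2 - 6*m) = m + 3 + 2/m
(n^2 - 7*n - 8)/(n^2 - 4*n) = (n^2 - 7*n - 8)/(n*(n - 4))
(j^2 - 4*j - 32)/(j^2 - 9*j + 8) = (j + 4)/(j - 1)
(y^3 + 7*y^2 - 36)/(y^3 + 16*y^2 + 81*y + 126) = (y - 2)/(y + 7)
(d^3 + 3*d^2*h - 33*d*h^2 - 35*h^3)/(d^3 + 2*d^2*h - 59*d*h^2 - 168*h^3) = (d^2 - 4*d*h - 5*h^2)/(d^2 - 5*d*h - 24*h^2)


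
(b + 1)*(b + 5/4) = b^2 + 9*b/4 + 5/4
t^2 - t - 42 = (t - 7)*(t + 6)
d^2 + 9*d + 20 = (d + 4)*(d + 5)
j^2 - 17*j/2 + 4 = (j - 8)*(j - 1/2)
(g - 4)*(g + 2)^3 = g^4 + 2*g^3 - 12*g^2 - 40*g - 32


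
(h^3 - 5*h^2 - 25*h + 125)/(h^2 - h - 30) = (h^2 - 10*h + 25)/(h - 6)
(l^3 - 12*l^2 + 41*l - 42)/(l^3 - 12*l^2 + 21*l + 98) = (l^2 - 5*l + 6)/(l^2 - 5*l - 14)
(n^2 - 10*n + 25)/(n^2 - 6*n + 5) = (n - 5)/(n - 1)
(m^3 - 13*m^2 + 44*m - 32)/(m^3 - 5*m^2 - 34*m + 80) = (m^2 - 5*m + 4)/(m^2 + 3*m - 10)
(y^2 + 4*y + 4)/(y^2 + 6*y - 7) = (y^2 + 4*y + 4)/(y^2 + 6*y - 7)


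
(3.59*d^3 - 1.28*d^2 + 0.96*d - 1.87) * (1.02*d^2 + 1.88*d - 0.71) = 3.6618*d^5 + 5.4436*d^4 - 3.9761*d^3 + 0.806199999999999*d^2 - 4.1972*d + 1.3277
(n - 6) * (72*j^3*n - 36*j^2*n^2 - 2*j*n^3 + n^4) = 72*j^3*n^2 - 432*j^3*n - 36*j^2*n^3 + 216*j^2*n^2 - 2*j*n^4 + 12*j*n^3 + n^5 - 6*n^4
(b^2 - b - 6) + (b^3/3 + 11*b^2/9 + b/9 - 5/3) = b^3/3 + 20*b^2/9 - 8*b/9 - 23/3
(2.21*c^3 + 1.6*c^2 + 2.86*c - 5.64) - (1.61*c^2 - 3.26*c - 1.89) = 2.21*c^3 - 0.01*c^2 + 6.12*c - 3.75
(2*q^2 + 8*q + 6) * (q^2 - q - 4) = 2*q^4 + 6*q^3 - 10*q^2 - 38*q - 24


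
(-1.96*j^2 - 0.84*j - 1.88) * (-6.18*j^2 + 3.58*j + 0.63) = 12.1128*j^4 - 1.8256*j^3 + 7.3764*j^2 - 7.2596*j - 1.1844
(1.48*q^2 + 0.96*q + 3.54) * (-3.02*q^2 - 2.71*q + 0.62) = -4.4696*q^4 - 6.91*q^3 - 12.3748*q^2 - 8.9982*q + 2.1948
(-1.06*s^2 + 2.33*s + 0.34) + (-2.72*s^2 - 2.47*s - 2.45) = -3.78*s^2 - 0.14*s - 2.11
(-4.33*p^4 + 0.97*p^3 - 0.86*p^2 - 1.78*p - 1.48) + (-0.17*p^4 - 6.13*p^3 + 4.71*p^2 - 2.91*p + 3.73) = -4.5*p^4 - 5.16*p^3 + 3.85*p^2 - 4.69*p + 2.25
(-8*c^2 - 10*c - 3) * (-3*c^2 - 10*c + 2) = 24*c^4 + 110*c^3 + 93*c^2 + 10*c - 6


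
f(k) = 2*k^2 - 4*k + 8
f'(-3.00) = -16.00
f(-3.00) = 38.00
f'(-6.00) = -28.00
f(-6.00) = 104.00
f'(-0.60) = -6.40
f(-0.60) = 11.12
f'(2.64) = 6.56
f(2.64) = 11.38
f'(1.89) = 3.56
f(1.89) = 7.58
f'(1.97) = 3.88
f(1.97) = 7.88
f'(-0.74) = -6.96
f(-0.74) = 12.06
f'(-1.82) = -11.28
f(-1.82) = 21.90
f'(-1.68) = -10.72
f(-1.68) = 20.36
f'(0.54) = -1.84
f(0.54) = 6.42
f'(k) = 4*k - 4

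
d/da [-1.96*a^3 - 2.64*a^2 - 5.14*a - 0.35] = -5.88*a^2 - 5.28*a - 5.14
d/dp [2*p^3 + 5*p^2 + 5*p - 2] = 6*p^2 + 10*p + 5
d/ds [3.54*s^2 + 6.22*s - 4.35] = 7.08*s + 6.22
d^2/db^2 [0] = 0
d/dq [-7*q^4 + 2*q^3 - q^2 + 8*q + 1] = -28*q^3 + 6*q^2 - 2*q + 8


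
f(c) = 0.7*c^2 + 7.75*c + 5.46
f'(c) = 1.4*c + 7.75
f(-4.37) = -15.04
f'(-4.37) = 1.63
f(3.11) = 36.33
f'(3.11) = 12.10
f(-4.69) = -15.49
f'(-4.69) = 1.18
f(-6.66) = -15.11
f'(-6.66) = -1.57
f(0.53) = 9.76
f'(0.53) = 8.49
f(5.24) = 65.29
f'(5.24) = 15.09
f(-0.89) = -0.88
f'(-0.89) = 6.50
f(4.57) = 55.50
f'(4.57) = 14.15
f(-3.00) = -11.49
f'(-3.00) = 3.55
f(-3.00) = -11.49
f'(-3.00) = 3.55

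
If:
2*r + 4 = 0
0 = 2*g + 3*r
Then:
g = 3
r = -2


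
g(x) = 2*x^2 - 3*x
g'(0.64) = -0.44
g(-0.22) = 0.76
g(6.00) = 54.00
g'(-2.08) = -11.32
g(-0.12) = 0.39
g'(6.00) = 21.00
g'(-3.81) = -18.24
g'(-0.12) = -3.48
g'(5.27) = 18.08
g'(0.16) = -2.36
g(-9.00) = 189.00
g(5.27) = 39.74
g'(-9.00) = -39.00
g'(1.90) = 4.60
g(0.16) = -0.43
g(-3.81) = 40.46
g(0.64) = -1.10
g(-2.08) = 14.89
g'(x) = 4*x - 3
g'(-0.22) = -3.88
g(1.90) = 1.52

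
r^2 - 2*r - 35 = (r - 7)*(r + 5)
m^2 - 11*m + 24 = (m - 8)*(m - 3)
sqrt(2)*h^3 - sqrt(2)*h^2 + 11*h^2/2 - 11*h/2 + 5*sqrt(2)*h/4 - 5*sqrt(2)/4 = (h - 1)*(h + 5*sqrt(2)/2)*(sqrt(2)*h + 1/2)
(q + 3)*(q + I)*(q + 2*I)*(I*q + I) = I*q^4 - 3*q^3 + 4*I*q^3 - 12*q^2 + I*q^2 - 9*q - 8*I*q - 6*I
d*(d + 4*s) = d^2 + 4*d*s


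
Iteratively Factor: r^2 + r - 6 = (r + 3)*(r - 2)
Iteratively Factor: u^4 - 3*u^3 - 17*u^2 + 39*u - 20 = (u - 1)*(u^3 - 2*u^2 - 19*u + 20) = (u - 1)^2*(u^2 - u - 20) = (u - 5)*(u - 1)^2*(u + 4)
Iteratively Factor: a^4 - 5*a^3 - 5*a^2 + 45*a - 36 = (a + 3)*(a^3 - 8*a^2 + 19*a - 12) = (a - 1)*(a + 3)*(a^2 - 7*a + 12) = (a - 4)*(a - 1)*(a + 3)*(a - 3)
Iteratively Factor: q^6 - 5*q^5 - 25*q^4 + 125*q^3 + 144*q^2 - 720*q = (q + 3)*(q^5 - 8*q^4 - q^3 + 128*q^2 - 240*q) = (q + 3)*(q + 4)*(q^4 - 12*q^3 + 47*q^2 - 60*q) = q*(q + 3)*(q + 4)*(q^3 - 12*q^2 + 47*q - 60) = q*(q - 4)*(q + 3)*(q + 4)*(q^2 - 8*q + 15) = q*(q - 4)*(q - 3)*(q + 3)*(q + 4)*(q - 5)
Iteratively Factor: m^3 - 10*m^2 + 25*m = (m)*(m^2 - 10*m + 25) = m*(m - 5)*(m - 5)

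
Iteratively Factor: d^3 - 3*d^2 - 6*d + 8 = (d - 1)*(d^2 - 2*d - 8) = (d - 1)*(d + 2)*(d - 4)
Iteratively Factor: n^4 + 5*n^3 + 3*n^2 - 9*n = (n + 3)*(n^3 + 2*n^2 - 3*n) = (n + 3)^2*(n^2 - n) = (n - 1)*(n + 3)^2*(n)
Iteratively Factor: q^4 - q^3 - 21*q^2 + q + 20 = (q - 5)*(q^3 + 4*q^2 - q - 4) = (q - 5)*(q + 1)*(q^2 + 3*q - 4) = (q - 5)*(q + 1)*(q + 4)*(q - 1)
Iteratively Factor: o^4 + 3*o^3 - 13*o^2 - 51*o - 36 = (o + 3)*(o^3 - 13*o - 12) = (o + 1)*(o + 3)*(o^2 - o - 12) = (o + 1)*(o + 3)^2*(o - 4)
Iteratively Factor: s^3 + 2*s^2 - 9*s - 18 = (s - 3)*(s^2 + 5*s + 6) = (s - 3)*(s + 3)*(s + 2)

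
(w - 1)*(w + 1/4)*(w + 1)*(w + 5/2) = w^4 + 11*w^3/4 - 3*w^2/8 - 11*w/4 - 5/8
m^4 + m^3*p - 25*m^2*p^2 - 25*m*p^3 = m*(m - 5*p)*(m + p)*(m + 5*p)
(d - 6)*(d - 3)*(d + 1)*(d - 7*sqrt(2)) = d^4 - 7*sqrt(2)*d^3 - 8*d^3 + 9*d^2 + 56*sqrt(2)*d^2 - 63*sqrt(2)*d + 18*d - 126*sqrt(2)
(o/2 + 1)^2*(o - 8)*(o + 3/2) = o^4/4 - 5*o^3/8 - 17*o^2/2 - 37*o/2 - 12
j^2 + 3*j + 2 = (j + 1)*(j + 2)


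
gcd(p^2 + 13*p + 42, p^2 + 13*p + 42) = p^2 + 13*p + 42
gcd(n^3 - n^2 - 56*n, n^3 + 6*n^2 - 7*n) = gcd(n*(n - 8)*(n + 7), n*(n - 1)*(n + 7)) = n^2 + 7*n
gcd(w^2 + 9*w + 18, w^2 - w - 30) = 1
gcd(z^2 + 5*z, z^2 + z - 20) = z + 5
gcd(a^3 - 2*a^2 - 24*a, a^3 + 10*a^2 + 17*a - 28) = a + 4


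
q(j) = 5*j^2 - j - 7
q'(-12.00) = -121.00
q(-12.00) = 725.00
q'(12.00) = 119.00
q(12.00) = 701.00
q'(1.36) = 12.60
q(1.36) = 0.89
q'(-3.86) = -39.60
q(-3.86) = 71.36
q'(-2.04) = -21.40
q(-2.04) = 15.85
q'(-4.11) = -42.10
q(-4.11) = 81.57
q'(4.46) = 43.60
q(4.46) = 88.00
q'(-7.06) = -71.60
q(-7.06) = 249.28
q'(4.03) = 39.30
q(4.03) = 70.17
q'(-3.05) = -31.50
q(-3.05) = 42.56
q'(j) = 10*j - 1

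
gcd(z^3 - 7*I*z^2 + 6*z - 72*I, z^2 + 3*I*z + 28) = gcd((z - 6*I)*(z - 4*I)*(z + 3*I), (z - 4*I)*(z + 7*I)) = z - 4*I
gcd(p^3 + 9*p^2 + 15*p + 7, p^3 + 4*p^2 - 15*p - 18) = p + 1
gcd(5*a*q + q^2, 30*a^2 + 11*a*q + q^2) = 5*a + q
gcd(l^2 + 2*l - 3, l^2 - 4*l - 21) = l + 3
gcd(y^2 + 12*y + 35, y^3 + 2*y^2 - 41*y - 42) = y + 7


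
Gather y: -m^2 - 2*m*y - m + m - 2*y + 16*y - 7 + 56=-m^2 + y*(14 - 2*m) + 49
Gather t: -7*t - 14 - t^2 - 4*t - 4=-t^2 - 11*t - 18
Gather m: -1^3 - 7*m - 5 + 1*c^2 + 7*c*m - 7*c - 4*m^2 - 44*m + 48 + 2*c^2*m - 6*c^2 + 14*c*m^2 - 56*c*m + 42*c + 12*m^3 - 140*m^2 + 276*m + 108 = -5*c^2 + 35*c + 12*m^3 + m^2*(14*c - 144) + m*(2*c^2 - 49*c + 225) + 150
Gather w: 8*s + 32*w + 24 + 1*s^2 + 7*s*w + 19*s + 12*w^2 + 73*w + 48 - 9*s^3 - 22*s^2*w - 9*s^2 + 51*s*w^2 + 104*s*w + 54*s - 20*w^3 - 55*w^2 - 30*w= -9*s^3 - 8*s^2 + 81*s - 20*w^3 + w^2*(51*s - 43) + w*(-22*s^2 + 111*s + 75) + 72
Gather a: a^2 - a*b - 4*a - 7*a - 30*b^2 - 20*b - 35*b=a^2 + a*(-b - 11) - 30*b^2 - 55*b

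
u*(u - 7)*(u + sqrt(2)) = u^3 - 7*u^2 + sqrt(2)*u^2 - 7*sqrt(2)*u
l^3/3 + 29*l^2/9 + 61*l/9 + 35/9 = (l/3 + 1/3)*(l + 5/3)*(l + 7)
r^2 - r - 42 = (r - 7)*(r + 6)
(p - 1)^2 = p^2 - 2*p + 1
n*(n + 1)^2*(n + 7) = n^4 + 9*n^3 + 15*n^2 + 7*n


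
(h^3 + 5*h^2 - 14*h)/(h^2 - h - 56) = h*(h - 2)/(h - 8)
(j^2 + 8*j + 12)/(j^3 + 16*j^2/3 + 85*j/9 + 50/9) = 9*(j + 6)/(9*j^2 + 30*j + 25)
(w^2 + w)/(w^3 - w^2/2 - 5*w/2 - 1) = 2*w/(2*w^2 - 3*w - 2)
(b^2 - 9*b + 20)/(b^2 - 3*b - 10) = (b - 4)/(b + 2)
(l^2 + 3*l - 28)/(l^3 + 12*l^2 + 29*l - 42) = (l - 4)/(l^2 + 5*l - 6)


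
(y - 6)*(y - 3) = y^2 - 9*y + 18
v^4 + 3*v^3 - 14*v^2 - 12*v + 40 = (v - 2)^2*(v + 2)*(v + 5)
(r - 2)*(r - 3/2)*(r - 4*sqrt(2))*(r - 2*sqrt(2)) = r^4 - 6*sqrt(2)*r^3 - 7*r^3/2 + 19*r^2 + 21*sqrt(2)*r^2 - 56*r - 18*sqrt(2)*r + 48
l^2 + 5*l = l*(l + 5)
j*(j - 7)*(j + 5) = j^3 - 2*j^2 - 35*j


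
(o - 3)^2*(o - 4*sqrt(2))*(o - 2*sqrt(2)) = o^4 - 6*sqrt(2)*o^3 - 6*o^3 + 25*o^2 + 36*sqrt(2)*o^2 - 96*o - 54*sqrt(2)*o + 144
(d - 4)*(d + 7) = d^2 + 3*d - 28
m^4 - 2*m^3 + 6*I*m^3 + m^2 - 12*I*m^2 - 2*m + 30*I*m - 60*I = (m - 2)*(m - 2*I)*(m + 3*I)*(m + 5*I)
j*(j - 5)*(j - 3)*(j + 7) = j^4 - j^3 - 41*j^2 + 105*j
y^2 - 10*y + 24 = (y - 6)*(y - 4)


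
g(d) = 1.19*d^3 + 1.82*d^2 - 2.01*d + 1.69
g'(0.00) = -2.01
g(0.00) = 1.69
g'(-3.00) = 19.20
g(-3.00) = -8.03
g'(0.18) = -1.24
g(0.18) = 1.39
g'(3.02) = 41.54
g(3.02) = 45.00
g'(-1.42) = 0.02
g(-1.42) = 4.81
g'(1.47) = 11.06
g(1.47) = 6.45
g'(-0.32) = -2.81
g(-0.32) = 2.48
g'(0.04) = -1.86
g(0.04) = 1.61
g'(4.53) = 87.74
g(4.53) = 140.55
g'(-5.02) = 69.68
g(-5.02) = -92.90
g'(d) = 3.57*d^2 + 3.64*d - 2.01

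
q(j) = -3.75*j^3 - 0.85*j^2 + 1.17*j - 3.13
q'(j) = -11.25*j^2 - 1.7*j + 1.17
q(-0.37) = -3.49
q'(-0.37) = 0.26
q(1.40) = -13.45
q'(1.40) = -23.26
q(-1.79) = 13.56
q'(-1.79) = -31.83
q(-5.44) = 569.06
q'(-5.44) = -322.51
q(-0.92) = -2.01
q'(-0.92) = -6.79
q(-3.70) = 170.85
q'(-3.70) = -146.55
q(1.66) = -20.68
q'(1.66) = -32.65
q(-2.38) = 39.83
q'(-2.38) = -58.51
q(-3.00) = 86.96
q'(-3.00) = -94.98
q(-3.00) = 86.96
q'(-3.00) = -94.98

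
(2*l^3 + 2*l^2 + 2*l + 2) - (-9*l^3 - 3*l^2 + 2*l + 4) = 11*l^3 + 5*l^2 - 2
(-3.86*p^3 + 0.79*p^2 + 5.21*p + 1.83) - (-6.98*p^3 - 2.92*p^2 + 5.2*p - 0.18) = 3.12*p^3 + 3.71*p^2 + 0.00999999999999979*p + 2.01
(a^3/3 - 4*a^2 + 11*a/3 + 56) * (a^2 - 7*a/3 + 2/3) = a^5/3 - 43*a^4/9 + 119*a^3/9 + 403*a^2/9 - 1154*a/9 + 112/3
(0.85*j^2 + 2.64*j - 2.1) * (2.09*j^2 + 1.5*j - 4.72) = 1.7765*j^4 + 6.7926*j^3 - 4.441*j^2 - 15.6108*j + 9.912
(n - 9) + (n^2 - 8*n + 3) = n^2 - 7*n - 6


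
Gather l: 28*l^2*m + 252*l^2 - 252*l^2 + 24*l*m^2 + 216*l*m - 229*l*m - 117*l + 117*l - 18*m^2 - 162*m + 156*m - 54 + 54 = 28*l^2*m + l*(24*m^2 - 13*m) - 18*m^2 - 6*m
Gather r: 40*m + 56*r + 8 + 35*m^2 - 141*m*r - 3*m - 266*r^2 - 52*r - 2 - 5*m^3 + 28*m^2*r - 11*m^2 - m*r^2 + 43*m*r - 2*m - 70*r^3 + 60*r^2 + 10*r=-5*m^3 + 24*m^2 + 35*m - 70*r^3 + r^2*(-m - 206) + r*(28*m^2 - 98*m + 14) + 6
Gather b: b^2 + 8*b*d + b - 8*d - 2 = b^2 + b*(8*d + 1) - 8*d - 2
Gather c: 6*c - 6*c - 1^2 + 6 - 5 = 0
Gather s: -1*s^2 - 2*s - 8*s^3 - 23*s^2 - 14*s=-8*s^3 - 24*s^2 - 16*s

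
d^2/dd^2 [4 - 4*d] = 0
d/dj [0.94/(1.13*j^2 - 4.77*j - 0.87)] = (4.4838 - 2.1244*j)/(-1.13*j^2 + 4.77*j + 0.87)^2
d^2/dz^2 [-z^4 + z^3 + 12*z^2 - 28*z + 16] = -12*z^2 + 6*z + 24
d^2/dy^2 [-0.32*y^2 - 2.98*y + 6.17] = -0.640000000000000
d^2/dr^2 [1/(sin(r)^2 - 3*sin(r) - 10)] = (-4*sin(r)^4 + 9*sin(r)^3 - 43*sin(r)^2 + 12*sin(r) + 38)/((sin(r) - 5)^3*(sin(r) + 2)^3)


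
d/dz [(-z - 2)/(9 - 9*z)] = -1/(3*(z - 1)^2)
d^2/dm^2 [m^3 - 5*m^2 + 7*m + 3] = 6*m - 10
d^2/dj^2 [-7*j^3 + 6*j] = -42*j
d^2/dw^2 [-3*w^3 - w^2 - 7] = -18*w - 2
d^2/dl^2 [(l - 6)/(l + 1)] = -14/(l + 1)^3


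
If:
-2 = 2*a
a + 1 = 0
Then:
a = -1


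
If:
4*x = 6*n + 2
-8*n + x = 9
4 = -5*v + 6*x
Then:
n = -17/13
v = -166/65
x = -19/13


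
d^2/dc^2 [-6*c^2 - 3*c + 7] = -12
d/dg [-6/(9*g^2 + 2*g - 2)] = 12*(9*g + 1)/(9*g^2 + 2*g - 2)^2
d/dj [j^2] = 2*j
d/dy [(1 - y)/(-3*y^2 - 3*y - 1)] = (-3*y^2 + 6*y + 4)/(9*y^4 + 18*y^3 + 15*y^2 + 6*y + 1)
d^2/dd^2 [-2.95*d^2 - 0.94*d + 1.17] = -5.90000000000000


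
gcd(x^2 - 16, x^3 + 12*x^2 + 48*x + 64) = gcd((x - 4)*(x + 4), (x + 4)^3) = x + 4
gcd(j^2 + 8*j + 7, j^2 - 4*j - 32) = 1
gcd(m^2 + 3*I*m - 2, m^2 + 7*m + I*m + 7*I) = m + I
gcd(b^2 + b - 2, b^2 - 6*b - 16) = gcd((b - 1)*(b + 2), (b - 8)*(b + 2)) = b + 2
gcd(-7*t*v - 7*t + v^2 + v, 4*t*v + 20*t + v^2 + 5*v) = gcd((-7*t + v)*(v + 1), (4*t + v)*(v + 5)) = 1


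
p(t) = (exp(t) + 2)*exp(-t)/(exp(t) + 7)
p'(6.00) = 0.00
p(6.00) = 0.00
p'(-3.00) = -5.74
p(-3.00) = 5.84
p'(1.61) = -0.08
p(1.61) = 0.12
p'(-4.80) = -34.72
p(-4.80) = 34.82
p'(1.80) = -0.07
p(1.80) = 0.10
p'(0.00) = -0.30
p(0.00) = 0.38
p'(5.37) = -0.00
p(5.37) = 0.00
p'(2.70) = -0.04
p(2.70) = 0.05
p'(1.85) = -0.07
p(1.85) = 0.10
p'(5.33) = -0.00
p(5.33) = 0.00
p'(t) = -(exp(t) + 2)*exp(-t)/(exp(t) + 7) - (exp(t) + 2)/(exp(t) + 7)^2 + 1/(exp(t) + 7) = (-exp(2*t) - 4*exp(t) - 14)*exp(-t)/(exp(2*t) + 14*exp(t) + 49)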